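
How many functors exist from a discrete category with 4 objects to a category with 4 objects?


A functor from a discrete category C to D is determined by
where each object maps. Each of the 4 objects of C can map
to any of the 4 objects of D independently.
Number of functors = 4^4 = 256

256


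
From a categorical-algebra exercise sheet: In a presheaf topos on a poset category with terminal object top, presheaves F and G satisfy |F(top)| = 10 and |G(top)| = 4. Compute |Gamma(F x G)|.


Global sections of a presheaf on a poset with terminal top satisfy
Gamma(H) ~ H(top). Presheaves admit pointwise products, so
(F x G)(top) = F(top) x G(top) (Cartesian product).
|Gamma(F x G)| = |F(top)| * |G(top)| = 10 * 4 = 40.

40


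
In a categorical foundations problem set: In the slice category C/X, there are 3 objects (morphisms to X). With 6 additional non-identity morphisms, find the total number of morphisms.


In the slice category C/X, objects are morphisms to X.
Identity morphisms: 3 (one per object of C/X).
Non-identity morphisms: 6.
Total = 3 + 6 = 9

9


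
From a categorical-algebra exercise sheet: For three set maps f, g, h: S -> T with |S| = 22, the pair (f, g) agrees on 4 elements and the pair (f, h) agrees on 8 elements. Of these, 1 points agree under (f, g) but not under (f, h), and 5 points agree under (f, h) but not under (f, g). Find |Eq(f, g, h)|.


Eq(f, g, h) is the triple-agreement set: points in S where all three
maps take the same value. Using inclusion-exclusion on the pairwise data:
Pair (f, g) agrees on 4 points; pair (f, h) on 8 points.
Points agreeing under (f, g) but not (f, h) = 1; under (f, h) but not (f, g) = 5.
Triple-agreement = agreement-in-(f, g) minus points that agree under (f, g) but not (f, h):
|Eq(f, g, h)| = 4 - 1 = 3
(cross-check via (f, h): 8 - 5 = 3.)

3


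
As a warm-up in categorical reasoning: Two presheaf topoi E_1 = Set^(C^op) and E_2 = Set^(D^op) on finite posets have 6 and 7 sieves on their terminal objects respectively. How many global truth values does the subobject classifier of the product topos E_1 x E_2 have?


In a product of presheaf topoi E_1 x E_2, the subobject classifier
is Omega = Omega_1 x Omega_2 (componentwise), so
|Omega(top)| = |Omega_1(top_1)| * |Omega_2(top_2)|.
= 6 * 7 = 42.

42


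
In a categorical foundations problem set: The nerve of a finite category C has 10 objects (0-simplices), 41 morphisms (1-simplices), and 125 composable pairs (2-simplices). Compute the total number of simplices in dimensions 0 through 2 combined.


The 2-skeleton of the nerve N(C) consists of simplices in dimensions 0, 1, 2:
  |N(C)_0| = 10 (objects)
  |N(C)_1| = 41 (morphisms)
  |N(C)_2| = 125 (composable pairs)
Total = 10 + 41 + 125 = 176

176


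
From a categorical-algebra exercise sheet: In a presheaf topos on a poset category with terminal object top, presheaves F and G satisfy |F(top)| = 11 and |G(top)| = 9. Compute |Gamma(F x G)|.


Global sections of a presheaf on a poset with terminal top satisfy
Gamma(H) ~ H(top). Presheaves admit pointwise products, so
(F x G)(top) = F(top) x G(top) (Cartesian product).
|Gamma(F x G)| = |F(top)| * |G(top)| = 11 * 9 = 99.

99


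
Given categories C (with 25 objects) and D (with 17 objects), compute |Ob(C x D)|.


The product category C x D has objects that are pairs (c, d).
Number of pairs = |Ob(C)| * |Ob(D)| = 25 * 17 = 425

425


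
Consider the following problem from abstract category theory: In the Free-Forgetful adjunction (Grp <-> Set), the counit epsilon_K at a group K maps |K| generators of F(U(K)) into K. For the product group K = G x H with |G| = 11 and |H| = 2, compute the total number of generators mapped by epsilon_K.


The counit epsilon_K: F(U(K)) -> K of the Free-Forgetful adjunction
maps |K| generators of F(U(K)) into K. For K = G x H (the product group),
|G x H| = |G| * |H|.
Total generators mapped = 11 * 2 = 22.

22


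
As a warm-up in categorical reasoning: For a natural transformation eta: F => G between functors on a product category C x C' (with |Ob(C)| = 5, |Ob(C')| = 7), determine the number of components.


A natural transformation eta: F => G assigns one component morphism per
object of the domain category.
The domain is the product category C x C', so
|Ob(C x C')| = |Ob(C)| * |Ob(C')| = 5 * 7 = 35.
Therefore eta has 35 component morphisms.

35


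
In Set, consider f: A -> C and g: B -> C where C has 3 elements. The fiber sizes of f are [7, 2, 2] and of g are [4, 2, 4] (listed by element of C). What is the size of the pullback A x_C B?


The pullback A x_C B consists of pairs (a, b) with f(a) = g(b).
For each element c in C, the fiber product has |f^-1(c)| * |g^-1(c)| elements.
Summing over C: 7 * 4 + 2 * 2 + 2 * 4
= 28 + 4 + 8 = 40

40


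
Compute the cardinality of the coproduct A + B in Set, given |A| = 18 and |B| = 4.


In Set, the coproduct A + B is the disjoint union.
|A + B| = |A| + |B| = 18 + 4 = 22

22


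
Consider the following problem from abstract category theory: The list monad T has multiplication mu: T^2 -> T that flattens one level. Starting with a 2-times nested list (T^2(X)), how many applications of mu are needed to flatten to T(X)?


Each application of mu: T^2 -> T removes one layer of nesting.
Starting at depth 2 (i.e., T^2(X)), we need to reach T(X).
Number of mu applications = 2 - 1 = 1

1


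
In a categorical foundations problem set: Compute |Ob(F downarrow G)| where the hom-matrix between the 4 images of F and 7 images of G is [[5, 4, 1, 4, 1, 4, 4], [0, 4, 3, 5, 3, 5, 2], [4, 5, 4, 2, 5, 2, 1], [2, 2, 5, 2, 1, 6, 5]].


Objects of (F downarrow G) are triples (a, b, h: F(a)->G(b)).
The count equals the sum of all entries in the hom-matrix.
sum(row 0) = 23
sum(row 1) = 22
sum(row 2) = 23
sum(row 3) = 23
Grand total = 91

91


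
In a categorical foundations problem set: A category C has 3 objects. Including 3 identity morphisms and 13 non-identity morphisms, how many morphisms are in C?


Each object has an identity morphism, giving 3 identities.
Adding the 13 non-identity morphisms:
Total = 3 + 13 = 16

16


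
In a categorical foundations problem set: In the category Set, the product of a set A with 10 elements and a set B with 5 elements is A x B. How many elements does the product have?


In Set, the product A x B is the Cartesian product.
By the universal property, |A x B| = |A| * |B|.
|A x B| = 10 * 5 = 50

50


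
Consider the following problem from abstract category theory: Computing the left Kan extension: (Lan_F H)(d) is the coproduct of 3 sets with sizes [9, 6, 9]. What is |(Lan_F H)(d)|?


Pointwise, the left Kan extension (Lan_F H)(d) is the colimit, indexed
by the comma category (F downarrow d), of H composed with the
projection (F downarrow d) -> C. Here that colimit is given
as a coproduct (disjoint union) of sets, so its cardinality is the
sum of the sizes of the summands.
Coproduct of sets with sizes: 9 + 6 + 9
= 24

24


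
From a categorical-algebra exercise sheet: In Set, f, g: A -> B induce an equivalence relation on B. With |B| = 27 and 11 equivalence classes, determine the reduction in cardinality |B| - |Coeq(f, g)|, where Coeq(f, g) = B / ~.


The coequalizer Coeq(f, g) = B / ~ has one element per equivalence class.
|B| = 27, |Coeq(f, g)| = 11.
|B| - |Coeq(f, g)| = 27 - 11 = 16.

16


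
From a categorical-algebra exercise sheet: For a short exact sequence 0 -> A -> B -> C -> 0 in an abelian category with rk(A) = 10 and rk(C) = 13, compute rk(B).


For a short exact sequence 0 -> A -> B -> C -> 0,
rank is additive: rank(B) = rank(A) + rank(C).
rank(B) = 10 + 13 = 23

23


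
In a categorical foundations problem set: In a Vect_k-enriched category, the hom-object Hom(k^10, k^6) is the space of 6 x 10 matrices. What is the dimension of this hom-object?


In Vect-enriched categories, Hom(k^n, k^m) is the space of m x n matrices.
dim(Hom(k^10, k^6)) = 6 * 10 = 60

60


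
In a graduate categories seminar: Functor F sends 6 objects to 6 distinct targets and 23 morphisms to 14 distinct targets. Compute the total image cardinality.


The image of F consists of distinct objects and distinct morphisms.
|Im(F)| on objects = 6
|Im(F)| on morphisms = 14
Total image cardinality = 6 + 14 = 20

20


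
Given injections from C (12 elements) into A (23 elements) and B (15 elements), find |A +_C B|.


The pushout A +_C B identifies the images of C in A and B.
|A +_C B| = |A| + |B| - |C| (for injections).
= 23 + 15 - 12 = 26

26


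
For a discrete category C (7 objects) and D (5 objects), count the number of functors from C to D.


A functor from a discrete category C to D is determined by
where each object maps. Each of the 7 objects of C can map
to any of the 5 objects of D independently.
Number of functors = 5^7 = 78125

78125


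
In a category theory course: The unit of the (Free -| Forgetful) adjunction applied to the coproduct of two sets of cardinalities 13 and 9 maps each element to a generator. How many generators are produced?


The unit eta_X: X -> U(F(X)) of the Free-Forgetful adjunction
maps each element of X to a generator of F(X). For X = S + T (disjoint
union in Set), |S + T| = |S| + |T|.
Total mappings = 13 + 9 = 22.

22


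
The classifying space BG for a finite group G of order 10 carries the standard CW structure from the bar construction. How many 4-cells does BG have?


In the bar-construction CW model of BG, the n-cells are indexed by
n-tuples [g_1|...|g_n] of non-identity elements of G (degenerate
simplices with some g_i = e do not contribute cells), so there are
(|G| - 1)^n n-cells.
For dim = 4 with |G| = 10:
cells = (10 - 1)^4 = 9^4 = 6561

6561


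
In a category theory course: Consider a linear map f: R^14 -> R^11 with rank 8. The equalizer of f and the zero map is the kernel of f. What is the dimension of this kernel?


The equalizer of f and the zero map is ker(f).
By the rank-nullity theorem: dim(ker(f)) = dim(domain) - rank(f).
dim(ker(f)) = 14 - 8 = 6

6


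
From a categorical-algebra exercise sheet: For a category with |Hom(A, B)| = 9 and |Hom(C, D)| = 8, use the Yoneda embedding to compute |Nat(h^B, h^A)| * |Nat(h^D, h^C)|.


By the Yoneda lemma, Nat(h^B, h^A) is isomorphic to Hom(A, B),
so |Nat(h^B, h^A)| = |Hom(A, B)| and |Nat(h^D, h^C)| = |Hom(C, D)|.
|Hom(A, B)| = 9, |Hom(C, D)| = 8.
|Nat(h^B, h^A) x Nat(h^D, h^C)| = 9 * 8 = 72

72


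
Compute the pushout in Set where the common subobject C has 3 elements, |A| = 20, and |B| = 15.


The pushout A +_C B identifies the images of C in A and B.
|A +_C B| = |A| + |B| - |C| (for injections).
= 20 + 15 - 3 = 32

32


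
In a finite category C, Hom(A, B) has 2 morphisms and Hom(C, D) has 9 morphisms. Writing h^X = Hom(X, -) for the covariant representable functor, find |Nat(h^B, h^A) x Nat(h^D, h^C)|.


By the Yoneda lemma, Nat(h^B, h^A) is isomorphic to Hom(A, B),
so |Nat(h^B, h^A)| = |Hom(A, B)| and |Nat(h^D, h^C)| = |Hom(C, D)|.
|Hom(A, B)| = 2, |Hom(C, D)| = 9.
|Nat(h^B, h^A) x Nat(h^D, h^C)| = 2 * 9 = 18

18


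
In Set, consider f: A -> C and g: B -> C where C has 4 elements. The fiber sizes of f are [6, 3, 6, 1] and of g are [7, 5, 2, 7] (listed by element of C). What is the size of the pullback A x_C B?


The pullback A x_C B consists of pairs (a, b) with f(a) = g(b).
For each element c in C, the fiber product has |f^-1(c)| * |g^-1(c)| elements.
Summing over C: 6 * 7 + 3 * 5 + 6 * 2 + 1 * 7
= 42 + 15 + 12 + 7 = 76

76


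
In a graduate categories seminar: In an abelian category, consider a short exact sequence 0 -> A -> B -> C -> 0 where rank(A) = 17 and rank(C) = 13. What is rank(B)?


For a short exact sequence 0 -> A -> B -> C -> 0,
rank is additive: rank(B) = rank(A) + rank(C).
rank(B) = 17 + 13 = 30

30


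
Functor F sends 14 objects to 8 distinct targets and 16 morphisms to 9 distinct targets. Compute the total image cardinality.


The image of F consists of distinct objects and distinct morphisms.
|Im(F)| on objects = 8
|Im(F)| on morphisms = 9
Total image cardinality = 8 + 9 = 17

17


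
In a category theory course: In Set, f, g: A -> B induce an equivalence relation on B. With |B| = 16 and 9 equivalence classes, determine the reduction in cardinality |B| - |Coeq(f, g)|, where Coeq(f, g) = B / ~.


The coequalizer Coeq(f, g) = B / ~ has one element per equivalence class.
|B| = 16, |Coeq(f, g)| = 9.
|B| - |Coeq(f, g)| = 16 - 9 = 7.

7


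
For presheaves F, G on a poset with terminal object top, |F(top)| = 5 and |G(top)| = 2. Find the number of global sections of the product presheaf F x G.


Global sections of a presheaf on a poset with terminal top satisfy
Gamma(H) ~ H(top). Presheaves admit pointwise products, so
(F x G)(top) = F(top) x G(top) (Cartesian product).
|Gamma(F x G)| = |F(top)| * |G(top)| = 5 * 2 = 10.

10


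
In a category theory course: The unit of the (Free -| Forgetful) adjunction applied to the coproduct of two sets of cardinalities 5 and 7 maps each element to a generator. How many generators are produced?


The unit eta_X: X -> U(F(X)) of the Free-Forgetful adjunction
maps each element of X to a generator of F(X). For X = S + T (disjoint
union in Set), |S + T| = |S| + |T|.
Total mappings = 5 + 7 = 12.

12


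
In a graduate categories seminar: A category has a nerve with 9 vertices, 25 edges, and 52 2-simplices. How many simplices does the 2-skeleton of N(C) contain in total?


The 2-skeleton of the nerve N(C) consists of simplices in dimensions 0, 1, 2:
  |N(C)_0| = 9 (objects)
  |N(C)_1| = 25 (morphisms)
  |N(C)_2| = 52 (composable pairs)
Total = 9 + 25 + 52 = 86

86


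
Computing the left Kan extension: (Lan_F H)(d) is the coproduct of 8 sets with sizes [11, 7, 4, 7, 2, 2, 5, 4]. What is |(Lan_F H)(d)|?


Pointwise, the left Kan extension (Lan_F H)(d) is the colimit, indexed
by the comma category (F downarrow d), of H composed with the
projection (F downarrow d) -> C. Here that colimit is given
as a coproduct (disjoint union) of sets, so its cardinality is the
sum of the sizes of the summands.
Coproduct of sets with sizes: 11 + 7 + 4 + 7 + 2 + 2 + 5 + 4
= 42

42


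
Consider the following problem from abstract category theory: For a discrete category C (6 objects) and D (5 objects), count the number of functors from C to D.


A functor from a discrete category C to D is determined by
where each object maps. Each of the 6 objects of C can map
to any of the 5 objects of D independently.
Number of functors = 5^6 = 15625

15625


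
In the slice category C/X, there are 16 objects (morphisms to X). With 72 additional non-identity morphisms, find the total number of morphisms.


In the slice category C/X, objects are morphisms to X.
Identity morphisms: 16 (one per object of C/X).
Non-identity morphisms: 72.
Total = 16 + 72 = 88

88


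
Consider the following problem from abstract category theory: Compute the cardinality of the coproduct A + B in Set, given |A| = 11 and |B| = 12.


In Set, the coproduct A + B is the disjoint union.
|A + B| = |A| + |B| = 11 + 12 = 23

23


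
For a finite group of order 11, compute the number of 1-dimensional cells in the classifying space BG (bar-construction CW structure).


In the bar-construction CW model of BG, the n-cells are indexed by
n-tuples [g_1|...|g_n] of non-identity elements of G (degenerate
simplices with some g_i = e do not contribute cells), so there are
(|G| - 1)^n n-cells.
For dim = 1 with |G| = 11:
cells = (11 - 1)^1 = 10^1 = 10

10


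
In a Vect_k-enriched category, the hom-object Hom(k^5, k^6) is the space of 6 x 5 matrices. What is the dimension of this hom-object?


In Vect-enriched categories, Hom(k^n, k^m) is the space of m x n matrices.
dim(Hom(k^5, k^6)) = 6 * 5 = 30

30


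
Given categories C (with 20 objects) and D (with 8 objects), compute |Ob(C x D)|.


The product category C x D has objects that are pairs (c, d).
Number of pairs = |Ob(C)| * |Ob(D)| = 20 * 8 = 160

160


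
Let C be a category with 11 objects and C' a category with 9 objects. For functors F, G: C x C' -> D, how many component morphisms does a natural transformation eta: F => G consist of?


A natural transformation eta: F => G assigns one component morphism per
object of the domain category.
The domain is the product category C x C', so
|Ob(C x C')| = |Ob(C)| * |Ob(C')| = 11 * 9 = 99.
Therefore eta has 99 component morphisms.

99


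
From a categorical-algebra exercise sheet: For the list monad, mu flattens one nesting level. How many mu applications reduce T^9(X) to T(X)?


Each application of mu: T^2 -> T removes one layer of nesting.
Starting at depth 9 (i.e., T^9(X)), we need to reach T(X).
Number of mu applications = 9 - 1 = 8

8


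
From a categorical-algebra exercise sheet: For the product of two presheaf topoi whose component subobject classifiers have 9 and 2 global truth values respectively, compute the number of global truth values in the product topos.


In a product of presheaf topoi E_1 x E_2, the subobject classifier
is Omega = Omega_1 x Omega_2 (componentwise), so
|Omega(top)| = |Omega_1(top_1)| * |Omega_2(top_2)|.
= 9 * 2 = 18.

18


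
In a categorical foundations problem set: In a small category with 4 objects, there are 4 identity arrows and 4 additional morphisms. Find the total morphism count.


Each object has an identity morphism, giving 4 identities.
Adding the 4 non-identity morphisms:
Total = 4 + 4 = 8

8


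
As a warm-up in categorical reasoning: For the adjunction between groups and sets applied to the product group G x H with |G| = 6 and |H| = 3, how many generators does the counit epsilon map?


The counit epsilon_K: F(U(K)) -> K of the Free-Forgetful adjunction
maps |K| generators of F(U(K)) into K. For K = G x H (the product group),
|G x H| = |G| * |H|.
Total generators mapped = 6 * 3 = 18.

18


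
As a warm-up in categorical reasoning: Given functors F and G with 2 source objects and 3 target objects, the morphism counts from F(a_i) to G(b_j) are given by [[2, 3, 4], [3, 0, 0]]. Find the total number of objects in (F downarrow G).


Objects of (F downarrow G) are triples (a, b, h: F(a)->G(b)).
The count equals the sum of all entries in the hom-matrix.
sum(row 0) = 9
sum(row 1) = 3
Grand total = 12

12


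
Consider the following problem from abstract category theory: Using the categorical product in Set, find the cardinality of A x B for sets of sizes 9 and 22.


In Set, the product A x B is the Cartesian product.
By the universal property, |A x B| = |A| * |B|.
|A x B| = 9 * 22 = 198

198


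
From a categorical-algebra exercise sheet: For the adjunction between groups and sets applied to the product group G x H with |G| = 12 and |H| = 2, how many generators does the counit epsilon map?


The counit epsilon_K: F(U(K)) -> K of the Free-Forgetful adjunction
maps |K| generators of F(U(K)) into K. For K = G x H (the product group),
|G x H| = |G| * |H|.
Total generators mapped = 12 * 2 = 24.

24


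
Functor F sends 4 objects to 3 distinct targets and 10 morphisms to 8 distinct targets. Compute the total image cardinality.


The image of F consists of distinct objects and distinct morphisms.
|Im(F)| on objects = 3
|Im(F)| on morphisms = 8
Total image cardinality = 3 + 8 = 11

11


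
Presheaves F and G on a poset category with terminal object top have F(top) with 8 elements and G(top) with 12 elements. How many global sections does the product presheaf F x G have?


Global sections of a presheaf on a poset with terminal top satisfy
Gamma(H) ~ H(top). Presheaves admit pointwise products, so
(F x G)(top) = F(top) x G(top) (Cartesian product).
|Gamma(F x G)| = |F(top)| * |G(top)| = 8 * 12 = 96.

96


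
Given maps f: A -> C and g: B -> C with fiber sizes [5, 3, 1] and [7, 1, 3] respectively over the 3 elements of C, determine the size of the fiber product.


The pullback A x_C B consists of pairs (a, b) with f(a) = g(b).
For each element c in C, the fiber product has |f^-1(c)| * |g^-1(c)| elements.
Summing over C: 5 * 7 + 3 * 1 + 1 * 3
= 35 + 3 + 3 = 41

41


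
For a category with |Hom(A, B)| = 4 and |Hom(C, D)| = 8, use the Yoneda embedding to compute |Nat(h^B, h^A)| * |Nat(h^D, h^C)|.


By the Yoneda lemma, Nat(h^B, h^A) is isomorphic to Hom(A, B),
so |Nat(h^B, h^A)| = |Hom(A, B)| and |Nat(h^D, h^C)| = |Hom(C, D)|.
|Hom(A, B)| = 4, |Hom(C, D)| = 8.
|Nat(h^B, h^A) x Nat(h^D, h^C)| = 4 * 8 = 32

32


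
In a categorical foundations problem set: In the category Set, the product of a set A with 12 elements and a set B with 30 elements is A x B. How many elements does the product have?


In Set, the product A x B is the Cartesian product.
By the universal property, |A x B| = |A| * |B|.
|A x B| = 12 * 30 = 360

360


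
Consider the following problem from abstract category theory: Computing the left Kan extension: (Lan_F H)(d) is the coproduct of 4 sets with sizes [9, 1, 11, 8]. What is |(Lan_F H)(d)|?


Pointwise, the left Kan extension (Lan_F H)(d) is the colimit, indexed
by the comma category (F downarrow d), of H composed with the
projection (F downarrow d) -> C. Here that colimit is given
as a coproduct (disjoint union) of sets, so its cardinality is the
sum of the sizes of the summands.
Coproduct of sets with sizes: 9 + 1 + 11 + 8
= 29

29


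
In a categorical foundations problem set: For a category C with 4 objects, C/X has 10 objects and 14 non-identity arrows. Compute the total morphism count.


In the slice category C/X, objects are morphisms to X.
Identity morphisms: 10 (one per object of C/X).
Non-identity morphisms: 14.
Total = 10 + 14 = 24

24


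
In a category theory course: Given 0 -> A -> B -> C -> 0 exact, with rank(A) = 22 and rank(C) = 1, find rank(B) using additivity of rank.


For a short exact sequence 0 -> A -> B -> C -> 0,
rank is additive: rank(B) = rank(A) + rank(C).
rank(B) = 22 + 1 = 23

23


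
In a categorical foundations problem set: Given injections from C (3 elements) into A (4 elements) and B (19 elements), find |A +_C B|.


The pushout A +_C B identifies the images of C in A and B.
|A +_C B| = |A| + |B| - |C| (for injections).
= 4 + 19 - 3 = 20

20


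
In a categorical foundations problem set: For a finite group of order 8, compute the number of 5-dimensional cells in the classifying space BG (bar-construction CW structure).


In the bar-construction CW model of BG, the n-cells are indexed by
n-tuples [g_1|...|g_n] of non-identity elements of G (degenerate
simplices with some g_i = e do not contribute cells), so there are
(|G| - 1)^n n-cells.
For dim = 5 with |G| = 8:
cells = (8 - 1)^5 = 7^5 = 16807

16807


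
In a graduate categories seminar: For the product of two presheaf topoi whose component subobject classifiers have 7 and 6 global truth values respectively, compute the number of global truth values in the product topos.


In a product of presheaf topoi E_1 x E_2, the subobject classifier
is Omega = Omega_1 x Omega_2 (componentwise), so
|Omega(top)| = |Omega_1(top_1)| * |Omega_2(top_2)|.
= 7 * 6 = 42.

42


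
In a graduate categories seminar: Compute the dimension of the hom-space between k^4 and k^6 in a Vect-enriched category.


In Vect-enriched categories, Hom(k^n, k^m) is the space of m x n matrices.
dim(Hom(k^4, k^6)) = 6 * 4 = 24

24


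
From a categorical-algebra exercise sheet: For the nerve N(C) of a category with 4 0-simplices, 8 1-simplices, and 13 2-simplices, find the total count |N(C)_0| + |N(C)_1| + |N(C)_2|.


The 2-skeleton of the nerve N(C) consists of simplices in dimensions 0, 1, 2:
  |N(C)_0| = 4 (objects)
  |N(C)_1| = 8 (morphisms)
  |N(C)_2| = 13 (composable pairs)
Total = 4 + 8 + 13 = 25

25


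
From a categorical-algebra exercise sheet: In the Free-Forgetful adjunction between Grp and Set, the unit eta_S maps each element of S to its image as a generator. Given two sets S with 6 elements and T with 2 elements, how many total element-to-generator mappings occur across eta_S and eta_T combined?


The unit eta_X: X -> U(F(X)) of the Free-Forgetful adjunction
maps each element of X to a generator of F(X). For X = S + T (disjoint
union in Set), |S + T| = |S| + |T|.
Total mappings = 6 + 2 = 8.

8


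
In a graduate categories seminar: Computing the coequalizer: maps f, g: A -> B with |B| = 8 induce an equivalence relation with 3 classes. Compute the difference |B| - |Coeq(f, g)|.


The coequalizer Coeq(f, g) = B / ~ has one element per equivalence class.
|B| = 8, |Coeq(f, g)| = 3.
|B| - |Coeq(f, g)| = 8 - 3 = 5.

5


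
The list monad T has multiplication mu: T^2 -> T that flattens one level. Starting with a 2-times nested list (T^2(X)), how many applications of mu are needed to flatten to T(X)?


Each application of mu: T^2 -> T removes one layer of nesting.
Starting at depth 2 (i.e., T^2(X)), we need to reach T(X).
Number of mu applications = 2 - 1 = 1

1


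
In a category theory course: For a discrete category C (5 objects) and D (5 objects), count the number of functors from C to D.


A functor from a discrete category C to D is determined by
where each object maps. Each of the 5 objects of C can map
to any of the 5 objects of D independently.
Number of functors = 5^5 = 3125

3125


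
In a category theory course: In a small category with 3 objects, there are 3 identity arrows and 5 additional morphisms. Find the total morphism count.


Each object has an identity morphism, giving 3 identities.
Adding the 5 non-identity morphisms:
Total = 3 + 5 = 8

8


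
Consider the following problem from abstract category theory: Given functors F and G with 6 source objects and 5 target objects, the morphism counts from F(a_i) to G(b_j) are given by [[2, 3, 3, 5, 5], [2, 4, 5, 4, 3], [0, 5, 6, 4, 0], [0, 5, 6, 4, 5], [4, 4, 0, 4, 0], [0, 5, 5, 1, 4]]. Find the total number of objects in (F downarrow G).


Objects of (F downarrow G) are triples (a, b, h: F(a)->G(b)).
The count equals the sum of all entries in the hom-matrix.
sum(row 0) = 18
sum(row 1) = 18
sum(row 2) = 15
sum(row 3) = 20
sum(row 4) = 12
sum(row 5) = 15
Grand total = 98

98


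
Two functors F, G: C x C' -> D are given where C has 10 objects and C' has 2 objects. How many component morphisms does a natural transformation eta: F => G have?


A natural transformation eta: F => G assigns one component morphism per
object of the domain category.
The domain is the product category C x C', so
|Ob(C x C')| = |Ob(C)| * |Ob(C')| = 10 * 2 = 20.
Therefore eta has 20 component morphisms.

20


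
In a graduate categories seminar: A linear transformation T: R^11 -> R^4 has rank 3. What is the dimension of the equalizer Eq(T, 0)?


The equalizer of f and the zero map is ker(f).
By the rank-nullity theorem: dim(ker(f)) = dim(domain) - rank(f).
dim(ker(f)) = 11 - 3 = 8

8


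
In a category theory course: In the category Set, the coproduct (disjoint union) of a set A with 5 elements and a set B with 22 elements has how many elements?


In Set, the coproduct A + B is the disjoint union.
|A + B| = |A| + |B| = 5 + 22 = 27

27


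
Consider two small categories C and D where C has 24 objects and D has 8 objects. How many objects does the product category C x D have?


The product category C x D has objects that are pairs (c, d).
Number of pairs = |Ob(C)| * |Ob(D)| = 24 * 8 = 192

192


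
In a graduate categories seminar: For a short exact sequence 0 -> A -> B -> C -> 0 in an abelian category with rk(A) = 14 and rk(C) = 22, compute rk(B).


For a short exact sequence 0 -> A -> B -> C -> 0,
rank is additive: rank(B) = rank(A) + rank(C).
rank(B) = 14 + 22 = 36

36


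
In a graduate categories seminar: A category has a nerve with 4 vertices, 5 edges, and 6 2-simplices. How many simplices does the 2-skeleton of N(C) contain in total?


The 2-skeleton of the nerve N(C) consists of simplices in dimensions 0, 1, 2:
  |N(C)_0| = 4 (objects)
  |N(C)_1| = 5 (morphisms)
  |N(C)_2| = 6 (composable pairs)
Total = 4 + 5 + 6 = 15

15


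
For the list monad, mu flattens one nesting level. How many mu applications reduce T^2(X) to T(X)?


Each application of mu: T^2 -> T removes one layer of nesting.
Starting at depth 2 (i.e., T^2(X)), we need to reach T(X).
Number of mu applications = 2 - 1 = 1

1


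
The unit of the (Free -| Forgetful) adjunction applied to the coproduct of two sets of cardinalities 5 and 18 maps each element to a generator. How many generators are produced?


The unit eta_X: X -> U(F(X)) of the Free-Forgetful adjunction
maps each element of X to a generator of F(X). For X = S + T (disjoint
union in Set), |S + T| = |S| + |T|.
Total mappings = 5 + 18 = 23.

23


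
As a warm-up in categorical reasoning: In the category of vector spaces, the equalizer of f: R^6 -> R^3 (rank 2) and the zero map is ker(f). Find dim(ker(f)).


The equalizer of f and the zero map is ker(f).
By the rank-nullity theorem: dim(ker(f)) = dim(domain) - rank(f).
dim(ker(f)) = 6 - 2 = 4

4


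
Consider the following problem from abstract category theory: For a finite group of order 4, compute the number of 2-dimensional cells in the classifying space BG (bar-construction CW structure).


In the bar-construction CW model of BG, the n-cells are indexed by
n-tuples [g_1|...|g_n] of non-identity elements of G (degenerate
simplices with some g_i = e do not contribute cells), so there are
(|G| - 1)^n n-cells.
For dim = 2 with |G| = 4:
cells = (4 - 1)^2 = 3^2 = 9

9


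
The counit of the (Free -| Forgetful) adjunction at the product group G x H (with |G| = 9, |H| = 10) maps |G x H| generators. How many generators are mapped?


The counit epsilon_K: F(U(K)) -> K of the Free-Forgetful adjunction
maps |K| generators of F(U(K)) into K. For K = G x H (the product group),
|G x H| = |G| * |H|.
Total generators mapped = 9 * 10 = 90.

90


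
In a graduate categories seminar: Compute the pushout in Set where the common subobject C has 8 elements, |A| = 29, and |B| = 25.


The pushout A +_C B identifies the images of C in A and B.
|A +_C B| = |A| + |B| - |C| (for injections).
= 29 + 25 - 8 = 46

46


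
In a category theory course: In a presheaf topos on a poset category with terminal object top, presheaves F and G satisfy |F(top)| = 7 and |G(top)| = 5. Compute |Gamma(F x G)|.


Global sections of a presheaf on a poset with terminal top satisfy
Gamma(H) ~ H(top). Presheaves admit pointwise products, so
(F x G)(top) = F(top) x G(top) (Cartesian product).
|Gamma(F x G)| = |F(top)| * |G(top)| = 7 * 5 = 35.

35


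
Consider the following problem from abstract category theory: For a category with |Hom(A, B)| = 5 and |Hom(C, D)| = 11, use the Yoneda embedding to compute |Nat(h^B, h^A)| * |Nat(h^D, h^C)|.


By the Yoneda lemma, Nat(h^B, h^A) is isomorphic to Hom(A, B),
so |Nat(h^B, h^A)| = |Hom(A, B)| and |Nat(h^D, h^C)| = |Hom(C, D)|.
|Hom(A, B)| = 5, |Hom(C, D)| = 11.
|Nat(h^B, h^A) x Nat(h^D, h^C)| = 5 * 11 = 55

55


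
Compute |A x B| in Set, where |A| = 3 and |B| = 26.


In Set, the product A x B is the Cartesian product.
By the universal property, |A x B| = |A| * |B|.
|A x B| = 3 * 26 = 78

78


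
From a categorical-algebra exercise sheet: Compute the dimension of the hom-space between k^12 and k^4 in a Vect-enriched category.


In Vect-enriched categories, Hom(k^n, k^m) is the space of m x n matrices.
dim(Hom(k^12, k^4)) = 4 * 12 = 48

48


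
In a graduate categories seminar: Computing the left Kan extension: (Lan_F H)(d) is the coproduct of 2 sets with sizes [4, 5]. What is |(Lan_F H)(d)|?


Pointwise, the left Kan extension (Lan_F H)(d) is the colimit, indexed
by the comma category (F downarrow d), of H composed with the
projection (F downarrow d) -> C. Here that colimit is given
as a coproduct (disjoint union) of sets, so its cardinality is the
sum of the sizes of the summands.
Coproduct of sets with sizes: 4 + 5
= 9

9


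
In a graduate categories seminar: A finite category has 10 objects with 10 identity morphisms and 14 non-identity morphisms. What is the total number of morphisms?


Each object has an identity morphism, giving 10 identities.
Adding the 14 non-identity morphisms:
Total = 10 + 14 = 24

24


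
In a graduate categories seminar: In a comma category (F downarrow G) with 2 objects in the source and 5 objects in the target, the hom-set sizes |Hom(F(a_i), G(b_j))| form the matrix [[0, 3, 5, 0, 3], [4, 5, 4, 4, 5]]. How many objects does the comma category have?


Objects of (F downarrow G) are triples (a, b, h: F(a)->G(b)).
The count equals the sum of all entries in the hom-matrix.
sum(row 0) = 11
sum(row 1) = 22
Grand total = 33

33


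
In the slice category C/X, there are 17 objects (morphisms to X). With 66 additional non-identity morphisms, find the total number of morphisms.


In the slice category C/X, objects are morphisms to X.
Identity morphisms: 17 (one per object of C/X).
Non-identity morphisms: 66.
Total = 17 + 66 = 83

83


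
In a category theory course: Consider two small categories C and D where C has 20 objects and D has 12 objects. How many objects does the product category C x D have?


The product category C x D has objects that are pairs (c, d).
Number of pairs = |Ob(C)| * |Ob(D)| = 20 * 12 = 240

240


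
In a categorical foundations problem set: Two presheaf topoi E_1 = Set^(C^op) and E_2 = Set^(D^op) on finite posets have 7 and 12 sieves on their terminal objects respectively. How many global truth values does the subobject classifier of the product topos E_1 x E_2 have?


In a product of presheaf topoi E_1 x E_2, the subobject classifier
is Omega = Omega_1 x Omega_2 (componentwise), so
|Omega(top)| = |Omega_1(top_1)| * |Omega_2(top_2)|.
= 7 * 12 = 84.

84


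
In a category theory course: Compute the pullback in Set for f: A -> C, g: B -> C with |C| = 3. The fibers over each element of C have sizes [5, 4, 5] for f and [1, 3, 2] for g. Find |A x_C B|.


The pullback A x_C B consists of pairs (a, b) with f(a) = g(b).
For each element c in C, the fiber product has |f^-1(c)| * |g^-1(c)| elements.
Summing over C: 5 * 1 + 4 * 3 + 5 * 2
= 5 + 12 + 10 = 27

27


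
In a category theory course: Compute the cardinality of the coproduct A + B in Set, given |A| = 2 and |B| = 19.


In Set, the coproduct A + B is the disjoint union.
|A + B| = |A| + |B| = 2 + 19 = 21

21


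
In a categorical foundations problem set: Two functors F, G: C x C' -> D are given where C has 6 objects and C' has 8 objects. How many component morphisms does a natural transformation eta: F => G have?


A natural transformation eta: F => G assigns one component morphism per
object of the domain category.
The domain is the product category C x C', so
|Ob(C x C')| = |Ob(C)| * |Ob(C')| = 6 * 8 = 48.
Therefore eta has 48 component morphisms.

48


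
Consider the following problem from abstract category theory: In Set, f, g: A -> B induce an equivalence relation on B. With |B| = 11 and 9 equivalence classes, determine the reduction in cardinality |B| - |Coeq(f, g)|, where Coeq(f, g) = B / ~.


The coequalizer Coeq(f, g) = B / ~ has one element per equivalence class.
|B| = 11, |Coeq(f, g)| = 9.
|B| - |Coeq(f, g)| = 11 - 9 = 2.

2


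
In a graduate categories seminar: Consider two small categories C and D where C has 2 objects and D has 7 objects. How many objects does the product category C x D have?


The product category C x D has objects that are pairs (c, d).
Number of pairs = |Ob(C)| * |Ob(D)| = 2 * 7 = 14

14


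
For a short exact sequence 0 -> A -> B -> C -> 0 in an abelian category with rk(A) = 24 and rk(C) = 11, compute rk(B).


For a short exact sequence 0 -> A -> B -> C -> 0,
rank is additive: rank(B) = rank(A) + rank(C).
rank(B) = 24 + 11 = 35

35


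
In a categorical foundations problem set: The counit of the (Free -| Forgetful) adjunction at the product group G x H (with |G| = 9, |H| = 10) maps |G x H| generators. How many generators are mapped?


The counit epsilon_K: F(U(K)) -> K of the Free-Forgetful adjunction
maps |K| generators of F(U(K)) into K. For K = G x H (the product group),
|G x H| = |G| * |H|.
Total generators mapped = 9 * 10 = 90.

90


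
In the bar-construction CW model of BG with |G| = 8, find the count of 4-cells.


In the bar-construction CW model of BG, the n-cells are indexed by
n-tuples [g_1|...|g_n] of non-identity elements of G (degenerate
simplices with some g_i = e do not contribute cells), so there are
(|G| - 1)^n n-cells.
For dim = 4 with |G| = 8:
cells = (8 - 1)^4 = 7^4 = 2401

2401


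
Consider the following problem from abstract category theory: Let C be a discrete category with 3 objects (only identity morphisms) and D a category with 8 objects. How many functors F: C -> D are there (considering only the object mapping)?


A functor from a discrete category C to D is determined by
where each object maps. Each of the 3 objects of C can map
to any of the 8 objects of D independently.
Number of functors = 8^3 = 512

512


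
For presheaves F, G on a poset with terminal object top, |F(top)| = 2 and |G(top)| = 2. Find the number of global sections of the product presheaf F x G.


Global sections of a presheaf on a poset with terminal top satisfy
Gamma(H) ~ H(top). Presheaves admit pointwise products, so
(F x G)(top) = F(top) x G(top) (Cartesian product).
|Gamma(F x G)| = |F(top)| * |G(top)| = 2 * 2 = 4.

4


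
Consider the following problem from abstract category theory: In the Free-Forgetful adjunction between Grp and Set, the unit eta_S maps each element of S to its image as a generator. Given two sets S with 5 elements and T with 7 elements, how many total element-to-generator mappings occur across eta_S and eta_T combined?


The unit eta_X: X -> U(F(X)) of the Free-Forgetful adjunction
maps each element of X to a generator of F(X). For X = S + T (disjoint
union in Set), |S + T| = |S| + |T|.
Total mappings = 5 + 7 = 12.

12


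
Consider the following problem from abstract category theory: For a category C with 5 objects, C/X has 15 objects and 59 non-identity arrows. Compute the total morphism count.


In the slice category C/X, objects are morphisms to X.
Identity morphisms: 15 (one per object of C/X).
Non-identity morphisms: 59.
Total = 15 + 59 = 74

74


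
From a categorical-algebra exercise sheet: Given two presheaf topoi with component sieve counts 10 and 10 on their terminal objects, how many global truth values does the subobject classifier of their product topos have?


In a product of presheaf topoi E_1 x E_2, the subobject classifier
is Omega = Omega_1 x Omega_2 (componentwise), so
|Omega(top)| = |Omega_1(top_1)| * |Omega_2(top_2)|.
= 10 * 10 = 100.

100


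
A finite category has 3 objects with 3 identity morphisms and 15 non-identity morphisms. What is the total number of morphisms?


Each object has an identity morphism, giving 3 identities.
Adding the 15 non-identity morphisms:
Total = 3 + 15 = 18

18


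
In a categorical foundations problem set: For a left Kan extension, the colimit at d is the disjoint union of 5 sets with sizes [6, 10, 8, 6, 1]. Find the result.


Pointwise, the left Kan extension (Lan_F H)(d) is the colimit, indexed
by the comma category (F downarrow d), of H composed with the
projection (F downarrow d) -> C. Here that colimit is given
as a coproduct (disjoint union) of sets, so its cardinality is the
sum of the sizes of the summands.
Coproduct of sets with sizes: 6 + 10 + 8 + 6 + 1
= 31

31


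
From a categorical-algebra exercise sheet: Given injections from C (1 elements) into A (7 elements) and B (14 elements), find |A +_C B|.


The pushout A +_C B identifies the images of C in A and B.
|A +_C B| = |A| + |B| - |C| (for injections).
= 7 + 14 - 1 = 20

20


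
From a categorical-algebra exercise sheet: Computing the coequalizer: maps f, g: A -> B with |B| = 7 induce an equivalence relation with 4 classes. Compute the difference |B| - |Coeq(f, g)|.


The coequalizer Coeq(f, g) = B / ~ has one element per equivalence class.
|B| = 7, |Coeq(f, g)| = 4.
|B| - |Coeq(f, g)| = 7 - 4 = 3.

3
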